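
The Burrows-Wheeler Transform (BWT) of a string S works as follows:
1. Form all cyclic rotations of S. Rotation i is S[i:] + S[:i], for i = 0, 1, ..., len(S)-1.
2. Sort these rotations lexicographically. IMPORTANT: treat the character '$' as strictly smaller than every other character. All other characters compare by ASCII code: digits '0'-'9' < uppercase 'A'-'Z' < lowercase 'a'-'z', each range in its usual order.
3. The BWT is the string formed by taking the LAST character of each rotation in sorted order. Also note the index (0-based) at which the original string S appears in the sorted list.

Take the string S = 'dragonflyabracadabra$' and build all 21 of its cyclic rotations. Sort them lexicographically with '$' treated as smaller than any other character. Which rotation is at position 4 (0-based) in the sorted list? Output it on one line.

All 21 rotations (rotation i = S[i:]+S[:i]):
  rot[0] = dragonflyabracadabra$
  rot[1] = ragonflyabracadabra$d
  rot[2] = agonflyabracadabra$dr
  rot[3] = gonflyabracadabra$dra
  rot[4] = onflyabracadabra$drag
  rot[5] = nflyabracadabra$drago
  rot[6] = flyabracadabra$dragon
  rot[7] = lyabracadabra$dragonf
  rot[8] = yabracadabra$dragonfl
  rot[9] = abracadabra$dragonfly
  rot[10] = bracadabra$dragonflya
  rot[11] = racadabra$dragonflyab
  rot[12] = acadabra$dragonflyabr
  rot[13] = cadabra$dragonflyabra
  rot[14] = adabra$dragonflyabrac
  rot[15] = dabra$dragonflyabraca
  rot[16] = abra$dragonflyabracad
  rot[17] = bra$dragonflyabracada
  rot[18] = ra$dragonflyabracadab
  rot[19] = a$dragonflyabracadabr
  rot[20] = $dragonflyabracadabra
Sorted (with $ < everything):
  sorted[0] = $dragonflyabracadabra
  sorted[1] = a$dragonflyabracadabr
  sorted[2] = abra$dragonflyabracad
  sorted[3] = abracadabra$dragonfly
  sorted[4] = acadabra$dragonflyabr
  sorted[5] = adabra$dragonflyabrac
  sorted[6] = agonflyabracadabra$dr
  sorted[7] = bra$dragonflyabracada
  sorted[8] = bracadabra$dragonflya
  sorted[9] = cadabra$dragonflyabra
  sorted[10] = dabra$dragonflyabraca
  sorted[11] = dragonflyabracadabra$
  sorted[12] = flyabracadabra$dragon
  sorted[13] = gonflyabracadabra$dra
  sorted[14] = lyabracadabra$dragonf
  sorted[15] = nflyabracadabra$drago
  sorted[16] = onflyabracadabra$drag
  sorted[17] = ra$dragonflyabracadab
  sorted[18] = racadabra$dragonflyab
  sorted[19] = ragonflyabracadabra$d
  sorted[20] = yabracadabra$dragonfl
sorted[4] = acadabra$dragonflyabr

Answer: acadabra$dragonflyabr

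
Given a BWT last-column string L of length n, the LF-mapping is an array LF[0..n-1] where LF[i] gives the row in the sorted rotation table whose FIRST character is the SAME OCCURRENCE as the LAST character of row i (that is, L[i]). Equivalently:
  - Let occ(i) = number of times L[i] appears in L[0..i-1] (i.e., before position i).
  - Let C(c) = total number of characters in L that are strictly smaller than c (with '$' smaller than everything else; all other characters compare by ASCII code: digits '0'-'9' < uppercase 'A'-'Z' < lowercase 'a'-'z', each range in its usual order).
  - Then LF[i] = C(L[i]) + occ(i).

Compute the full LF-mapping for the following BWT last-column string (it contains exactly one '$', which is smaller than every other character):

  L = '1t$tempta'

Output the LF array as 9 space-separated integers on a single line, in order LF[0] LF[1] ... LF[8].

Char counts: '$':1, '1':1, 'a':1, 'e':1, 'm':1, 'p':1, 't':3
C (first-col start): C('$')=0, C('1')=1, C('a')=2, C('e')=3, C('m')=4, C('p')=5, C('t')=6
L[0]='1': occ=0, LF[0]=C('1')+0=1+0=1
L[1]='t': occ=0, LF[1]=C('t')+0=6+0=6
L[2]='$': occ=0, LF[2]=C('$')+0=0+0=0
L[3]='t': occ=1, LF[3]=C('t')+1=6+1=7
L[4]='e': occ=0, LF[4]=C('e')+0=3+0=3
L[5]='m': occ=0, LF[5]=C('m')+0=4+0=4
L[6]='p': occ=0, LF[6]=C('p')+0=5+0=5
L[7]='t': occ=2, LF[7]=C('t')+2=6+2=8
L[8]='a': occ=0, LF[8]=C('a')+0=2+0=2

Answer: 1 6 0 7 3 4 5 8 2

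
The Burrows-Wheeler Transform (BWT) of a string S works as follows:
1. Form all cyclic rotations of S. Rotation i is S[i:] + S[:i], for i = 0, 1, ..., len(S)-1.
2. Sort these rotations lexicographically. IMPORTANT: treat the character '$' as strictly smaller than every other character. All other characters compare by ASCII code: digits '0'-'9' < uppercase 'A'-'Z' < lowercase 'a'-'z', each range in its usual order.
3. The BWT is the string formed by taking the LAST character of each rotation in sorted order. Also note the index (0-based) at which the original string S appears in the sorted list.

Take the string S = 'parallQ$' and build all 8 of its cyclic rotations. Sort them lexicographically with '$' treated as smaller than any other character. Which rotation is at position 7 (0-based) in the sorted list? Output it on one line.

Answer: rallQ$pa

Derivation:
All 8 rotations (rotation i = S[i:]+S[:i]):
  rot[0] = parallQ$
  rot[1] = arallQ$p
  rot[2] = rallQ$pa
  rot[3] = allQ$par
  rot[4] = llQ$para
  rot[5] = lQ$paral
  rot[6] = Q$parall
  rot[7] = $parallQ
Sorted (with $ < everything):
  sorted[0] = $parallQ
  sorted[1] = Q$parall
  sorted[2] = allQ$par
  sorted[3] = arallQ$p
  sorted[4] = lQ$paral
  sorted[5] = llQ$para
  sorted[6] = parallQ$
  sorted[7] = rallQ$pa
sorted[7] = rallQ$pa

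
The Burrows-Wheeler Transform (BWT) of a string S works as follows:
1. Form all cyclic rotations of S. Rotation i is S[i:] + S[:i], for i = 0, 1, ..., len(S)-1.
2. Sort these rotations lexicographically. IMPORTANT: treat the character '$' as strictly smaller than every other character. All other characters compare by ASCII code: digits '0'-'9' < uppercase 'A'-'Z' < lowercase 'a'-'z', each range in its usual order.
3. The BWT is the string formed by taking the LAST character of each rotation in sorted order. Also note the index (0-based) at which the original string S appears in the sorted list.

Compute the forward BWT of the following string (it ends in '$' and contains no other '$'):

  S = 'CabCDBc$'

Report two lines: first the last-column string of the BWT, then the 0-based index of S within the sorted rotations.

Answer: cDb$CCaB
3

Derivation:
All 8 rotations (rotation i = S[i:]+S[:i]):
  rot[0] = CabCDBc$
  rot[1] = abCDBc$C
  rot[2] = bCDBc$Ca
  rot[3] = CDBc$Cab
  rot[4] = DBc$CabC
  rot[5] = Bc$CabCD
  rot[6] = c$CabCDB
  rot[7] = $CabCDBc
Sorted (with $ < everything):
  sorted[0] = $CabCDBc  (last char: 'c')
  sorted[1] = Bc$CabCD  (last char: 'D')
  sorted[2] = CDBc$Cab  (last char: 'b')
  sorted[3] = CabCDBc$  (last char: '$')
  sorted[4] = DBc$CabC  (last char: 'C')
  sorted[5] = abCDBc$C  (last char: 'C')
  sorted[6] = bCDBc$Ca  (last char: 'a')
  sorted[7] = c$CabCDB  (last char: 'B')
Last column: cDb$CCaB
Original string S is at sorted index 3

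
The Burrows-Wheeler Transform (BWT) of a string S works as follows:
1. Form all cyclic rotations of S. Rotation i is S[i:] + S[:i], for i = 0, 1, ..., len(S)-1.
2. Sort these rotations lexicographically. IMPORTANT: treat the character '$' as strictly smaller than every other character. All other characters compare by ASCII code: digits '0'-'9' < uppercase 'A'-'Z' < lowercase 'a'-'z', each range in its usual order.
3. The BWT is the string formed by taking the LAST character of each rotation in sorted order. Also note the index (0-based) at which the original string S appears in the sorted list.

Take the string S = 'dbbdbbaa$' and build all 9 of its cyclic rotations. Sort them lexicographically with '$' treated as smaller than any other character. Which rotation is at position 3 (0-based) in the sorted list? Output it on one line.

Answer: baa$dbbdb

Derivation:
All 9 rotations (rotation i = S[i:]+S[:i]):
  rot[0] = dbbdbbaa$
  rot[1] = bbdbbaa$d
  rot[2] = bdbbaa$db
  rot[3] = dbbaa$dbb
  rot[4] = bbaa$dbbd
  rot[5] = baa$dbbdb
  rot[6] = aa$dbbdbb
  rot[7] = a$dbbdbba
  rot[8] = $dbbdbbaa
Sorted (with $ < everything):
  sorted[0] = $dbbdbbaa
  sorted[1] = a$dbbdbba
  sorted[2] = aa$dbbdbb
  sorted[3] = baa$dbbdb
  sorted[4] = bbaa$dbbd
  sorted[5] = bbdbbaa$d
  sorted[6] = bdbbaa$db
  sorted[7] = dbbaa$dbb
  sorted[8] = dbbdbbaa$
sorted[3] = baa$dbbdb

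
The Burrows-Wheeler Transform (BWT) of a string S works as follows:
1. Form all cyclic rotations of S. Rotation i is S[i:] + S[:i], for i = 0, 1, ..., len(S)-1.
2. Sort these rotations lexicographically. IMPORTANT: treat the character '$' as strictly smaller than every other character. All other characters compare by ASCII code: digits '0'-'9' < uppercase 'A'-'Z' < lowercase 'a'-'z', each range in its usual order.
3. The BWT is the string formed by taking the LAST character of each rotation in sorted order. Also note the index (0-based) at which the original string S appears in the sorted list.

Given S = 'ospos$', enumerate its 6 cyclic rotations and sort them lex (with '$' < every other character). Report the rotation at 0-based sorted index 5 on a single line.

All 6 rotations (rotation i = S[i:]+S[:i]):
  rot[0] = ospos$
  rot[1] = spos$o
  rot[2] = pos$os
  rot[3] = os$osp
  rot[4] = s$ospo
  rot[5] = $ospos
Sorted (with $ < everything):
  sorted[0] = $ospos
  sorted[1] = os$osp
  sorted[2] = ospos$
  sorted[3] = pos$os
  sorted[4] = s$ospo
  sorted[5] = spos$o
sorted[5] = spos$o

Answer: spos$o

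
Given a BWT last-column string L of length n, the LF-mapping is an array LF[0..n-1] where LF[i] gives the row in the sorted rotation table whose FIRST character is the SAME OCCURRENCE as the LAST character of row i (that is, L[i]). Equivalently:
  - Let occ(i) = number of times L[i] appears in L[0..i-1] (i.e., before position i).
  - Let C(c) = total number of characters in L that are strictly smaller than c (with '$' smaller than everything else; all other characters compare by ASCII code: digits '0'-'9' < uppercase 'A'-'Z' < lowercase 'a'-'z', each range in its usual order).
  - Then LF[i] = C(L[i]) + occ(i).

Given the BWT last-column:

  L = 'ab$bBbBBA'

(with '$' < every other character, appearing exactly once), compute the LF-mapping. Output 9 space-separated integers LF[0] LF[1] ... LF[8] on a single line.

Answer: 5 6 0 7 2 8 3 4 1

Derivation:
Char counts: '$':1, 'A':1, 'B':3, 'a':1, 'b':3
C (first-col start): C('$')=0, C('A')=1, C('B')=2, C('a')=5, C('b')=6
L[0]='a': occ=0, LF[0]=C('a')+0=5+0=5
L[1]='b': occ=0, LF[1]=C('b')+0=6+0=6
L[2]='$': occ=0, LF[2]=C('$')+0=0+0=0
L[3]='b': occ=1, LF[3]=C('b')+1=6+1=7
L[4]='B': occ=0, LF[4]=C('B')+0=2+0=2
L[5]='b': occ=2, LF[5]=C('b')+2=6+2=8
L[6]='B': occ=1, LF[6]=C('B')+1=2+1=3
L[7]='B': occ=2, LF[7]=C('B')+2=2+2=4
L[8]='A': occ=0, LF[8]=C('A')+0=1+0=1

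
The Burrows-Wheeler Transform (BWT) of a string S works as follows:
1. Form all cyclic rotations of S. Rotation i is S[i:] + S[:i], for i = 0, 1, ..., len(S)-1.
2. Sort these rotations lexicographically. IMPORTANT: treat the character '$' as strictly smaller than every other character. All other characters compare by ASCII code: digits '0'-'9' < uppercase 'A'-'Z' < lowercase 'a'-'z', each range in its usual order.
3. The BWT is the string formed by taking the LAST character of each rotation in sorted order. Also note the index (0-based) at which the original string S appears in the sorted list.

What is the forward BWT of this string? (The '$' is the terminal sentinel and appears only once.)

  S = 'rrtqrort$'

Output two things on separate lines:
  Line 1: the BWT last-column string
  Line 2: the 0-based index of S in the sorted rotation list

All 9 rotations (rotation i = S[i:]+S[:i]):
  rot[0] = rrtqrort$
  rot[1] = rtqrort$r
  rot[2] = tqrort$rr
  rot[3] = qrort$rrt
  rot[4] = rort$rrtq
  rot[5] = ort$rrtqr
  rot[6] = rt$rrtqro
  rot[7] = t$rrtqror
  rot[8] = $rrtqrort
Sorted (with $ < everything):
  sorted[0] = $rrtqrort  (last char: 't')
  sorted[1] = ort$rrtqr  (last char: 'r')
  sorted[2] = qrort$rrt  (last char: 't')
  sorted[3] = rort$rrtq  (last char: 'q')
  sorted[4] = rrtqrort$  (last char: '$')
  sorted[5] = rt$rrtqro  (last char: 'o')
  sorted[6] = rtqrort$r  (last char: 'r')
  sorted[7] = t$rrtqror  (last char: 'r')
  sorted[8] = tqrort$rr  (last char: 'r')
Last column: trtq$orrr
Original string S is at sorted index 4

Answer: trtq$orrr
4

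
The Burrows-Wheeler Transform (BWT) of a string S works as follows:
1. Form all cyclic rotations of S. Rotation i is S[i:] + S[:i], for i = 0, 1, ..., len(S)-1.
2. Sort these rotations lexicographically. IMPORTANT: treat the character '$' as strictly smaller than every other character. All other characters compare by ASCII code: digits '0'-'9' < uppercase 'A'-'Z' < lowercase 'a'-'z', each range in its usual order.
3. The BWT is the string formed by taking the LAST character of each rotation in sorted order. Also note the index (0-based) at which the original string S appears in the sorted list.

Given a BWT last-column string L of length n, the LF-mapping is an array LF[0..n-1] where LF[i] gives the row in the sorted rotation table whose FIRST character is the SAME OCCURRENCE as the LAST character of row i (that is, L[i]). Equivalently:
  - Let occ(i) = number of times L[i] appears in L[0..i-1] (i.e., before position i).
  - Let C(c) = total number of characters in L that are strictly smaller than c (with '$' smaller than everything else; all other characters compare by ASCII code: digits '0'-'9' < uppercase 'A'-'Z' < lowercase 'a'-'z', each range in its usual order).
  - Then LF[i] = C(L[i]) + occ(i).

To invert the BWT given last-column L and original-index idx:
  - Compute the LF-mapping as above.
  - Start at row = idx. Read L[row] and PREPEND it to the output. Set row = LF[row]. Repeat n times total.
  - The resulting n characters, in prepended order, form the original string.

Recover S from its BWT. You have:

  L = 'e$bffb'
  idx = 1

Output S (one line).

LF mapping: 3 0 1 4 5 2
Walk LF starting at row 1, prepending L[row]:
  step 1: row=1, L[1]='$', prepend. Next row=LF[1]=0
  step 2: row=0, L[0]='e', prepend. Next row=LF[0]=3
  step 3: row=3, L[3]='f', prepend. Next row=LF[3]=4
  step 4: row=4, L[4]='f', prepend. Next row=LF[4]=5
  step 5: row=5, L[5]='b', prepend. Next row=LF[5]=2
  step 6: row=2, L[2]='b', prepend. Next row=LF[2]=1
Reversed output: bbffe$

Answer: bbffe$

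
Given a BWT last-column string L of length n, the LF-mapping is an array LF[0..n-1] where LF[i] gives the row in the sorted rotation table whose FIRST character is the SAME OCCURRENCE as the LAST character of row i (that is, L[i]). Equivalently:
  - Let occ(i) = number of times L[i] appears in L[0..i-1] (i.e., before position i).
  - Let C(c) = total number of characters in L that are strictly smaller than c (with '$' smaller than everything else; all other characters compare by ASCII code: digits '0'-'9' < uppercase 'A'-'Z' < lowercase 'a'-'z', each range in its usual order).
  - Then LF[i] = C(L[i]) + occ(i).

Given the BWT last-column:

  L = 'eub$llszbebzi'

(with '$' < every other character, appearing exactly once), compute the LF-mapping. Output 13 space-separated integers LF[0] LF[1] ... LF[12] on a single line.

Char counts: '$':1, 'b':3, 'e':2, 'i':1, 'l':2, 's':1, 'u':1, 'z':2
C (first-col start): C('$')=0, C('b')=1, C('e')=4, C('i')=6, C('l')=7, C('s')=9, C('u')=10, C('z')=11
L[0]='e': occ=0, LF[0]=C('e')+0=4+0=4
L[1]='u': occ=0, LF[1]=C('u')+0=10+0=10
L[2]='b': occ=0, LF[2]=C('b')+0=1+0=1
L[3]='$': occ=0, LF[3]=C('$')+0=0+0=0
L[4]='l': occ=0, LF[4]=C('l')+0=7+0=7
L[5]='l': occ=1, LF[5]=C('l')+1=7+1=8
L[6]='s': occ=0, LF[6]=C('s')+0=9+0=9
L[7]='z': occ=0, LF[7]=C('z')+0=11+0=11
L[8]='b': occ=1, LF[8]=C('b')+1=1+1=2
L[9]='e': occ=1, LF[9]=C('e')+1=4+1=5
L[10]='b': occ=2, LF[10]=C('b')+2=1+2=3
L[11]='z': occ=1, LF[11]=C('z')+1=11+1=12
L[12]='i': occ=0, LF[12]=C('i')+0=6+0=6

Answer: 4 10 1 0 7 8 9 11 2 5 3 12 6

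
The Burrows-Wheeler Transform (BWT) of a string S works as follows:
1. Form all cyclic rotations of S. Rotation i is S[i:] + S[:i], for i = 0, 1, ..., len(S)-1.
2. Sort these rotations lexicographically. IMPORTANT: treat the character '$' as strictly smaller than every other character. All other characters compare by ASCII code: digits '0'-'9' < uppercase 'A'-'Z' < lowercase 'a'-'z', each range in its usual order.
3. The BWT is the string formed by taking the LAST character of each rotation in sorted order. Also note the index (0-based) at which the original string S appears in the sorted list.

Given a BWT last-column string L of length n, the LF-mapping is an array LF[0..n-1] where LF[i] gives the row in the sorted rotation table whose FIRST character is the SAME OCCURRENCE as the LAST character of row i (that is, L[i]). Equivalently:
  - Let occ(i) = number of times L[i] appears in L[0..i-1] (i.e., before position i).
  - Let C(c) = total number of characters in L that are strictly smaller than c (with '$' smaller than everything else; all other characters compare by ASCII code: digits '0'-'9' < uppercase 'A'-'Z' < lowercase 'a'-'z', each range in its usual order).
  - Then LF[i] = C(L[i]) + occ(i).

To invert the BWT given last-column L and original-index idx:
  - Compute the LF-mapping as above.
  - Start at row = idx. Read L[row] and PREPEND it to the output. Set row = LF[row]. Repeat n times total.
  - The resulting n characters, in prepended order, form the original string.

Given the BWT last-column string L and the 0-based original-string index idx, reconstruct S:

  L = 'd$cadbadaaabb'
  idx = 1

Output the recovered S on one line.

Answer: aabdbdacabad$

Derivation:
LF mapping: 10 0 9 1 11 6 2 12 3 4 5 7 8
Walk LF starting at row 1, prepending L[row]:
  step 1: row=1, L[1]='$', prepend. Next row=LF[1]=0
  step 2: row=0, L[0]='d', prepend. Next row=LF[0]=10
  step 3: row=10, L[10]='a', prepend. Next row=LF[10]=5
  step 4: row=5, L[5]='b', prepend. Next row=LF[5]=6
  step 5: row=6, L[6]='a', prepend. Next row=LF[6]=2
  step 6: row=2, L[2]='c', prepend. Next row=LF[2]=9
  step 7: row=9, L[9]='a', prepend. Next row=LF[9]=4
  step 8: row=4, L[4]='d', prepend. Next row=LF[4]=11
  step 9: row=11, L[11]='b', prepend. Next row=LF[11]=7
  step 10: row=7, L[7]='d', prepend. Next row=LF[7]=12
  step 11: row=12, L[12]='b', prepend. Next row=LF[12]=8
  step 12: row=8, L[8]='a', prepend. Next row=LF[8]=3
  step 13: row=3, L[3]='a', prepend. Next row=LF[3]=1
Reversed output: aabdbdacabad$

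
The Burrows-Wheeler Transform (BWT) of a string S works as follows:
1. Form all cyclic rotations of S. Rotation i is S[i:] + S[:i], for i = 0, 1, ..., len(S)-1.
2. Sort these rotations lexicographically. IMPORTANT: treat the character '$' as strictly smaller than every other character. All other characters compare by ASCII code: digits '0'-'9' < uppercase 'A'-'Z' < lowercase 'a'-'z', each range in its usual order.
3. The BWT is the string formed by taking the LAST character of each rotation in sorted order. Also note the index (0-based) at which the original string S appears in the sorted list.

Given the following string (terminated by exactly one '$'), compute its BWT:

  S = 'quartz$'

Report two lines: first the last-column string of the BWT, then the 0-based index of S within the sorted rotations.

All 7 rotations (rotation i = S[i:]+S[:i]):
  rot[0] = quartz$
  rot[1] = uartz$q
  rot[2] = artz$qu
  rot[3] = rtz$qua
  rot[4] = tz$quar
  rot[5] = z$quart
  rot[6] = $quartz
Sorted (with $ < everything):
  sorted[0] = $quartz  (last char: 'z')
  sorted[1] = artz$qu  (last char: 'u')
  sorted[2] = quartz$  (last char: '$')
  sorted[3] = rtz$qua  (last char: 'a')
  sorted[4] = tz$quar  (last char: 'r')
  sorted[5] = uartz$q  (last char: 'q')
  sorted[6] = z$quart  (last char: 't')
Last column: zu$arqt
Original string S is at sorted index 2

Answer: zu$arqt
2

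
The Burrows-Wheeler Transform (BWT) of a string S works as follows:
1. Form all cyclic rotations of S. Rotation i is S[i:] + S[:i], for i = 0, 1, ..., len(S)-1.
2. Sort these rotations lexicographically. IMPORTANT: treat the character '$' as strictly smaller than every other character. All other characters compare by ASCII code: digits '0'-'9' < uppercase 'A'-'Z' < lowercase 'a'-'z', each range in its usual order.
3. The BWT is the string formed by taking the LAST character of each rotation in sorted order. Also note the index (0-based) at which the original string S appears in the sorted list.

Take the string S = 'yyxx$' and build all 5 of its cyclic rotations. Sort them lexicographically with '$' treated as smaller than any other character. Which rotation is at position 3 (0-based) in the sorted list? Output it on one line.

Answer: yxx$y

Derivation:
All 5 rotations (rotation i = S[i:]+S[:i]):
  rot[0] = yyxx$
  rot[1] = yxx$y
  rot[2] = xx$yy
  rot[3] = x$yyx
  rot[4] = $yyxx
Sorted (with $ < everything):
  sorted[0] = $yyxx
  sorted[1] = x$yyx
  sorted[2] = xx$yy
  sorted[3] = yxx$y
  sorted[4] = yyxx$
sorted[3] = yxx$y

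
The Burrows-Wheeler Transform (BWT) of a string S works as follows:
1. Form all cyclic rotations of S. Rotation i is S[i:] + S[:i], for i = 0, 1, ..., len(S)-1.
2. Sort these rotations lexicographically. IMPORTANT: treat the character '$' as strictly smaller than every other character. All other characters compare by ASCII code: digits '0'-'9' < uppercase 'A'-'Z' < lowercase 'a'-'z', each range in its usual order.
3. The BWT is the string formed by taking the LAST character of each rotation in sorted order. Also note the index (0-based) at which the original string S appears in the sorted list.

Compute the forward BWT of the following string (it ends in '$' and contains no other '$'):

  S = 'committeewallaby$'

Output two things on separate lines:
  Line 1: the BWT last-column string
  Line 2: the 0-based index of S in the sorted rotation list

All 17 rotations (rotation i = S[i:]+S[:i]):
  rot[0] = committeewallaby$
  rot[1] = ommitteewallaby$c
  rot[2] = mmitteewallaby$co
  rot[3] = mitteewallaby$com
  rot[4] = itteewallaby$comm
  rot[5] = tteewallaby$commi
  rot[6] = teewallaby$commit
  rot[7] = eewallaby$committ
  rot[8] = ewallaby$committe
  rot[9] = wallaby$committee
  rot[10] = allaby$committeew
  rot[11] = llaby$committeewa
  rot[12] = laby$committeewal
  rot[13] = aby$committeewall
  rot[14] = by$committeewalla
  rot[15] = y$committeewallab
  rot[16] = $committeewallaby
Sorted (with $ < everything):
  sorted[0] = $committeewallaby  (last char: 'y')
  sorted[1] = aby$committeewall  (last char: 'l')
  sorted[2] = allaby$committeew  (last char: 'w')
  sorted[3] = by$committeewalla  (last char: 'a')
  sorted[4] = committeewallaby$  (last char: '$')
  sorted[5] = eewallaby$committ  (last char: 't')
  sorted[6] = ewallaby$committe  (last char: 'e')
  sorted[7] = itteewallaby$comm  (last char: 'm')
  sorted[8] = laby$committeewal  (last char: 'l')
  sorted[9] = llaby$committeewa  (last char: 'a')
  sorted[10] = mitteewallaby$com  (last char: 'm')
  sorted[11] = mmitteewallaby$co  (last char: 'o')
  sorted[12] = ommitteewallaby$c  (last char: 'c')
  sorted[13] = teewallaby$commit  (last char: 't')
  sorted[14] = tteewallaby$commi  (last char: 'i')
  sorted[15] = wallaby$committee  (last char: 'e')
  sorted[16] = y$committeewallab  (last char: 'b')
Last column: ylwa$temlamoctieb
Original string S is at sorted index 4

Answer: ylwa$temlamoctieb
4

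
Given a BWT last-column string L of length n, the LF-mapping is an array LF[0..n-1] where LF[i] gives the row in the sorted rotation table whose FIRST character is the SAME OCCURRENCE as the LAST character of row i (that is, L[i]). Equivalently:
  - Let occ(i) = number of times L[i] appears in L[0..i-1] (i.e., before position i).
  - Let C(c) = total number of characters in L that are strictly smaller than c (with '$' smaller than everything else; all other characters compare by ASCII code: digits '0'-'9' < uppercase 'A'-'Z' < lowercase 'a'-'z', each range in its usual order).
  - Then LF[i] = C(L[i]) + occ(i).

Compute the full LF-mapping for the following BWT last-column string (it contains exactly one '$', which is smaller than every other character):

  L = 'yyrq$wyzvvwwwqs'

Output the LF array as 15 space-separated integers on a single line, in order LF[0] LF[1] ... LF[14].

Answer: 11 12 3 1 0 7 13 14 5 6 8 9 10 2 4

Derivation:
Char counts: '$':1, 'q':2, 'r':1, 's':1, 'v':2, 'w':4, 'y':3, 'z':1
C (first-col start): C('$')=0, C('q')=1, C('r')=3, C('s')=4, C('v')=5, C('w')=7, C('y')=11, C('z')=14
L[0]='y': occ=0, LF[0]=C('y')+0=11+0=11
L[1]='y': occ=1, LF[1]=C('y')+1=11+1=12
L[2]='r': occ=0, LF[2]=C('r')+0=3+0=3
L[3]='q': occ=0, LF[3]=C('q')+0=1+0=1
L[4]='$': occ=0, LF[4]=C('$')+0=0+0=0
L[5]='w': occ=0, LF[5]=C('w')+0=7+0=7
L[6]='y': occ=2, LF[6]=C('y')+2=11+2=13
L[7]='z': occ=0, LF[7]=C('z')+0=14+0=14
L[8]='v': occ=0, LF[8]=C('v')+0=5+0=5
L[9]='v': occ=1, LF[9]=C('v')+1=5+1=6
L[10]='w': occ=1, LF[10]=C('w')+1=7+1=8
L[11]='w': occ=2, LF[11]=C('w')+2=7+2=9
L[12]='w': occ=3, LF[12]=C('w')+3=7+3=10
L[13]='q': occ=1, LF[13]=C('q')+1=1+1=2
L[14]='s': occ=0, LF[14]=C('s')+0=4+0=4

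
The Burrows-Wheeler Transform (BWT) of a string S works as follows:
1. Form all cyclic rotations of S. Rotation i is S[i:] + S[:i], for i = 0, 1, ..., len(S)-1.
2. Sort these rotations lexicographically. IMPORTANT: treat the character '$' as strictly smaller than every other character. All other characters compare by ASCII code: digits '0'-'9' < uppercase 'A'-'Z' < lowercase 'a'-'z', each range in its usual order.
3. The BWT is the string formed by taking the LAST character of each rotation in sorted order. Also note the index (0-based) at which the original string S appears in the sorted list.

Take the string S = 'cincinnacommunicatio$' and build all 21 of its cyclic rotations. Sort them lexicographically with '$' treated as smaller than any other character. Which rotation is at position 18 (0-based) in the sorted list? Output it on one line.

All 21 rotations (rotation i = S[i:]+S[:i]):
  rot[0] = cincinnacommunicatio$
  rot[1] = incinnacommunicatio$c
  rot[2] = ncinnacommunicatio$ci
  rot[3] = cinnacommunicatio$cin
  rot[4] = innacommunicatio$cinc
  rot[5] = nnacommunicatio$cinci
  rot[6] = nacommunicatio$cincin
  rot[7] = acommunicatio$cincinn
  rot[8] = communicatio$cincinna
  rot[9] = ommunicatio$cincinnac
  rot[10] = mmunicatio$cincinnaco
  rot[11] = municatio$cincinnacom
  rot[12] = unicatio$cincinnacomm
  rot[13] = nicatio$cincinnacommu
  rot[14] = icatio$cincinnacommun
  rot[15] = catio$cincinnacommuni
  rot[16] = atio$cincinnacommunic
  rot[17] = tio$cincinnacommunica
  rot[18] = io$cincinnacommunicat
  rot[19] = o$cincinnacommunicati
  rot[20] = $cincinnacommunicatio
Sorted (with $ < everything):
  sorted[0] = $cincinnacommunicatio
  sorted[1] = acommunicatio$cincinn
  sorted[2] = atio$cincinnacommunic
  sorted[3] = catio$cincinnacommuni
  sorted[4] = cincinnacommunicatio$
  sorted[5] = cinnacommunicatio$cin
  sorted[6] = communicatio$cincinna
  sorted[7] = icatio$cincinnacommun
  sorted[8] = incinnacommunicatio$c
  sorted[9] = innacommunicatio$cinc
  sorted[10] = io$cincinnacommunicat
  sorted[11] = mmunicatio$cincinnaco
  sorted[12] = municatio$cincinnacom
  sorted[13] = nacommunicatio$cincin
  sorted[14] = ncinnacommunicatio$ci
  sorted[15] = nicatio$cincinnacommu
  sorted[16] = nnacommunicatio$cinci
  sorted[17] = o$cincinnacommunicati
  sorted[18] = ommunicatio$cincinnac
  sorted[19] = tio$cincinnacommunica
  sorted[20] = unicatio$cincinnacomm
sorted[18] = ommunicatio$cincinnac

Answer: ommunicatio$cincinnac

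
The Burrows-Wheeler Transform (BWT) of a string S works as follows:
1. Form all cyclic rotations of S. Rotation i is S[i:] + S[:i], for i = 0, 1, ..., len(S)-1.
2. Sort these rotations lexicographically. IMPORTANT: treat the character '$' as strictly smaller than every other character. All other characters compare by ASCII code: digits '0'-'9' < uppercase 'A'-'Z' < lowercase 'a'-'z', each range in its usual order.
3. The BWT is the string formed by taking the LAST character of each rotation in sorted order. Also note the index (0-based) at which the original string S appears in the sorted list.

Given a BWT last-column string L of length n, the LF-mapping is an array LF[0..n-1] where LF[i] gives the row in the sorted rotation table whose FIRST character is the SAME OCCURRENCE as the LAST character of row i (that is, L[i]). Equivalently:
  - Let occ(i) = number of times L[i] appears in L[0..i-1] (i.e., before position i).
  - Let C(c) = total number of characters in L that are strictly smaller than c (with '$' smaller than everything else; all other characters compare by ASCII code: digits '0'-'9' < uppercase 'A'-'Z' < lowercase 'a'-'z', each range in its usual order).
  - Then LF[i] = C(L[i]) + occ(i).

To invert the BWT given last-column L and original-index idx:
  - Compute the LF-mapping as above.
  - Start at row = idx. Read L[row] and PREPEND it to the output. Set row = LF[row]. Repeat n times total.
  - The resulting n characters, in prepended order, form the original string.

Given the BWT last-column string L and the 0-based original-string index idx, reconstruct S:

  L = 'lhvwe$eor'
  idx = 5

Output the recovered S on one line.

LF mapping: 4 3 7 8 1 0 2 5 6
Walk LF starting at row 5, prepending L[row]:
  step 1: row=5, L[5]='$', prepend. Next row=LF[5]=0
  step 2: row=0, L[0]='l', prepend. Next row=LF[0]=4
  step 3: row=4, L[4]='e', prepend. Next row=LF[4]=1
  step 4: row=1, L[1]='h', prepend. Next row=LF[1]=3
  step 5: row=3, L[3]='w', prepend. Next row=LF[3]=8
  step 6: row=8, L[8]='r', prepend. Next row=LF[8]=6
  step 7: row=6, L[6]='e', prepend. Next row=LF[6]=2
  step 8: row=2, L[2]='v', prepend. Next row=LF[2]=7
  step 9: row=7, L[7]='o', prepend. Next row=LF[7]=5
Reversed output: overwhel$

Answer: overwhel$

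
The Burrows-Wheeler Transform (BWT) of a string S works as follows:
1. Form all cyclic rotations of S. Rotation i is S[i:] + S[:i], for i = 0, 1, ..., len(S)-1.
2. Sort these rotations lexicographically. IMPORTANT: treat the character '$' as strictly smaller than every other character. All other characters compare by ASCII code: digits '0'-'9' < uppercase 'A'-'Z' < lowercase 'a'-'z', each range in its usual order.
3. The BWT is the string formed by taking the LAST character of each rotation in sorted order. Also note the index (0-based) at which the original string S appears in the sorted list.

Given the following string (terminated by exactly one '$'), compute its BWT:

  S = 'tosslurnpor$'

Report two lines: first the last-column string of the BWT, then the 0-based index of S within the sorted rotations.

All 12 rotations (rotation i = S[i:]+S[:i]):
  rot[0] = tosslurnpor$
  rot[1] = osslurnpor$t
  rot[2] = sslurnpor$to
  rot[3] = slurnpor$tos
  rot[4] = lurnpor$toss
  rot[5] = urnpor$tossl
  rot[6] = rnpor$tosslu
  rot[7] = npor$tosslur
  rot[8] = por$tosslurn
  rot[9] = or$tosslurnp
  rot[10] = r$tosslurnpo
  rot[11] = $tosslurnpor
Sorted (with $ < everything):
  sorted[0] = $tosslurnpor  (last char: 'r')
  sorted[1] = lurnpor$toss  (last char: 's')
  sorted[2] = npor$tosslur  (last char: 'r')
  sorted[3] = or$tosslurnp  (last char: 'p')
  sorted[4] = osslurnpor$t  (last char: 't')
  sorted[5] = por$tosslurn  (last char: 'n')
  sorted[6] = r$tosslurnpo  (last char: 'o')
  sorted[7] = rnpor$tosslu  (last char: 'u')
  sorted[8] = slurnpor$tos  (last char: 's')
  sorted[9] = sslurnpor$to  (last char: 'o')
  sorted[10] = tosslurnpor$  (last char: '$')
  sorted[11] = urnpor$tossl  (last char: 'l')
Last column: rsrptnouso$l
Original string S is at sorted index 10

Answer: rsrptnouso$l
10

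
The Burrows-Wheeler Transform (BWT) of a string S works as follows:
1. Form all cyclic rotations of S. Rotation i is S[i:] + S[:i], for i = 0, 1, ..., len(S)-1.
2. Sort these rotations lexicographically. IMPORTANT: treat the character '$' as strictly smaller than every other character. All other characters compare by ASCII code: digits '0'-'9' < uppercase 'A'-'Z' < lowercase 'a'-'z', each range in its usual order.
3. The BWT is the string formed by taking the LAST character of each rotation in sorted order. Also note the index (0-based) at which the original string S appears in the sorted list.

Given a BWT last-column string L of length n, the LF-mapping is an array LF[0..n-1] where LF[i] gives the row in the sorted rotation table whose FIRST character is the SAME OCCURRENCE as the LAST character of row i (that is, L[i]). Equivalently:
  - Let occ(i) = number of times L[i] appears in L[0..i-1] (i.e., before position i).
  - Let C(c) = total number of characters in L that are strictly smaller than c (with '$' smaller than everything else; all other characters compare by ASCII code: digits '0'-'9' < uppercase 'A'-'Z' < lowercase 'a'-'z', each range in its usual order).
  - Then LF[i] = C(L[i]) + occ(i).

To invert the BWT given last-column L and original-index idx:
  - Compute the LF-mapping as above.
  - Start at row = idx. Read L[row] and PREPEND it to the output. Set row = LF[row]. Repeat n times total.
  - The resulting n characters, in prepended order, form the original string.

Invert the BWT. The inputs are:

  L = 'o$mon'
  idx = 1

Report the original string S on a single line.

Answer: mnoo$

Derivation:
LF mapping: 3 0 1 4 2
Walk LF starting at row 1, prepending L[row]:
  step 1: row=1, L[1]='$', prepend. Next row=LF[1]=0
  step 2: row=0, L[0]='o', prepend. Next row=LF[0]=3
  step 3: row=3, L[3]='o', prepend. Next row=LF[3]=4
  step 4: row=4, L[4]='n', prepend. Next row=LF[4]=2
  step 5: row=2, L[2]='m', prepend. Next row=LF[2]=1
Reversed output: mnoo$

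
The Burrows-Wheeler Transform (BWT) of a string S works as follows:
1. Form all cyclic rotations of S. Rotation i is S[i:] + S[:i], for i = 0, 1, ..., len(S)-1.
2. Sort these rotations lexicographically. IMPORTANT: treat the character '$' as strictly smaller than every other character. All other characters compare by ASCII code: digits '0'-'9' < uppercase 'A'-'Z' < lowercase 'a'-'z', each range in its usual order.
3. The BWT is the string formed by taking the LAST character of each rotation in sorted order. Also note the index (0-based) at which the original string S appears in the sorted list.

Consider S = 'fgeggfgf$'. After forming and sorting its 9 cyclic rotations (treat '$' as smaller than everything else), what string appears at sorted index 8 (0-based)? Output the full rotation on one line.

All 9 rotations (rotation i = S[i:]+S[:i]):
  rot[0] = fgeggfgf$
  rot[1] = geggfgf$f
  rot[2] = eggfgf$fg
  rot[3] = ggfgf$fge
  rot[4] = gfgf$fgeg
  rot[5] = fgf$fgegg
  rot[6] = gf$fgeggf
  rot[7] = f$fgeggfg
  rot[8] = $fgeggfgf
Sorted (with $ < everything):
  sorted[0] = $fgeggfgf
  sorted[1] = eggfgf$fg
  sorted[2] = f$fgeggfg
  sorted[3] = fgeggfgf$
  sorted[4] = fgf$fgegg
  sorted[5] = geggfgf$f
  sorted[6] = gf$fgeggf
  sorted[7] = gfgf$fgeg
  sorted[8] = ggfgf$fge
sorted[8] = ggfgf$fge

Answer: ggfgf$fge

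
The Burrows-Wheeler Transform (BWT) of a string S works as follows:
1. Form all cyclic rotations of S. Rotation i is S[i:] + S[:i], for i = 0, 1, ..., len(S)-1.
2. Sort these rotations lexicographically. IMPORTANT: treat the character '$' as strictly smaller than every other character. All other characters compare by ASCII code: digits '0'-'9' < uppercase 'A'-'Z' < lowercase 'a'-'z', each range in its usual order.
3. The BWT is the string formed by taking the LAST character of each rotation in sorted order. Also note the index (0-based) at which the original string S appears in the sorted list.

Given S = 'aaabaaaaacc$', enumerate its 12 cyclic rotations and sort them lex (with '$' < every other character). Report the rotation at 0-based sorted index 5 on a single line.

Answer: aabaaaaacc$a

Derivation:
All 12 rotations (rotation i = S[i:]+S[:i]):
  rot[0] = aaabaaaaacc$
  rot[1] = aabaaaaacc$a
  rot[2] = abaaaaacc$aa
  rot[3] = baaaaacc$aaa
  rot[4] = aaaaacc$aaab
  rot[5] = aaaacc$aaaba
  rot[6] = aaacc$aaabaa
  rot[7] = aacc$aaabaaa
  rot[8] = acc$aaabaaaa
  rot[9] = cc$aaabaaaaa
  rot[10] = c$aaabaaaaac
  rot[11] = $aaabaaaaacc
Sorted (with $ < everything):
  sorted[0] = $aaabaaaaacc
  sorted[1] = aaaaacc$aaab
  sorted[2] = aaaacc$aaaba
  sorted[3] = aaabaaaaacc$
  sorted[4] = aaacc$aaabaa
  sorted[5] = aabaaaaacc$a
  sorted[6] = aacc$aaabaaa
  sorted[7] = abaaaaacc$aa
  sorted[8] = acc$aaabaaaa
  sorted[9] = baaaaacc$aaa
  sorted[10] = c$aaabaaaaac
  sorted[11] = cc$aaabaaaaa
sorted[5] = aabaaaaacc$a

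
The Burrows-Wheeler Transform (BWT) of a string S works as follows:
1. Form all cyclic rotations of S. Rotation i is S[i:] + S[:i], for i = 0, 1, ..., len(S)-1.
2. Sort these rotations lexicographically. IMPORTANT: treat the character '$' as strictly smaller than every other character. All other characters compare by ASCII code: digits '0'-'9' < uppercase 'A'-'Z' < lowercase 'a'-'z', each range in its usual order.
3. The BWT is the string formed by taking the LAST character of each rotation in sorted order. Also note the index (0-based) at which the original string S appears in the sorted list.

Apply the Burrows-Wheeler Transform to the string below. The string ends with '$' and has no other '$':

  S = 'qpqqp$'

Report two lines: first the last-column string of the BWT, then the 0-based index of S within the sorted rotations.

Answer: pqqq$p
4

Derivation:
All 6 rotations (rotation i = S[i:]+S[:i]):
  rot[0] = qpqqp$
  rot[1] = pqqp$q
  rot[2] = qqp$qp
  rot[3] = qp$qpq
  rot[4] = p$qpqq
  rot[5] = $qpqqp
Sorted (with $ < everything):
  sorted[0] = $qpqqp  (last char: 'p')
  sorted[1] = p$qpqq  (last char: 'q')
  sorted[2] = pqqp$q  (last char: 'q')
  sorted[3] = qp$qpq  (last char: 'q')
  sorted[4] = qpqqp$  (last char: '$')
  sorted[5] = qqp$qp  (last char: 'p')
Last column: pqqq$p
Original string S is at sorted index 4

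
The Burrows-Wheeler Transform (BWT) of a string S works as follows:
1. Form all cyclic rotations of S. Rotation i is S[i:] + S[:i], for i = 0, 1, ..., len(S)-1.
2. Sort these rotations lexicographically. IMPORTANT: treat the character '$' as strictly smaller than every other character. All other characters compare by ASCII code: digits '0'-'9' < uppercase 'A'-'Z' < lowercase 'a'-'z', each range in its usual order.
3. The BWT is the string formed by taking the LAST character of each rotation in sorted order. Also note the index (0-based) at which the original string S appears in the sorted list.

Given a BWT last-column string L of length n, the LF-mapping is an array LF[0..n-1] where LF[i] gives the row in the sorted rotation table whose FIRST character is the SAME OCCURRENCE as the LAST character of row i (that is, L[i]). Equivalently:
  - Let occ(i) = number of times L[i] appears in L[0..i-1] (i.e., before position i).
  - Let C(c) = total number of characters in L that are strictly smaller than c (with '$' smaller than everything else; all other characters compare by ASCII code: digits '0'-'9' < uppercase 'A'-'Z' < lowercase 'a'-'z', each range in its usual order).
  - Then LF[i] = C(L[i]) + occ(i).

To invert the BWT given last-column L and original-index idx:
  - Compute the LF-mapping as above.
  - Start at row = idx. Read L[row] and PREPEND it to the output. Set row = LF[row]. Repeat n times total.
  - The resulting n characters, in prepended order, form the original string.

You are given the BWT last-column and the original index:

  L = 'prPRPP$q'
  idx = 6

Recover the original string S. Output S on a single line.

LF mapping: 5 7 1 4 2 3 0 6
Walk LF starting at row 6, prepending L[row]:
  step 1: row=6, L[6]='$', prepend. Next row=LF[6]=0
  step 2: row=0, L[0]='p', prepend. Next row=LF[0]=5
  step 3: row=5, L[5]='P', prepend. Next row=LF[5]=3
  step 4: row=3, L[3]='R', prepend. Next row=LF[3]=4
  step 5: row=4, L[4]='P', prepend. Next row=LF[4]=2
  step 6: row=2, L[2]='P', prepend. Next row=LF[2]=1
  step 7: row=1, L[1]='r', prepend. Next row=LF[1]=7
  step 8: row=7, L[7]='q', prepend. Next row=LF[7]=6
Reversed output: qrPPRPp$

Answer: qrPPRPp$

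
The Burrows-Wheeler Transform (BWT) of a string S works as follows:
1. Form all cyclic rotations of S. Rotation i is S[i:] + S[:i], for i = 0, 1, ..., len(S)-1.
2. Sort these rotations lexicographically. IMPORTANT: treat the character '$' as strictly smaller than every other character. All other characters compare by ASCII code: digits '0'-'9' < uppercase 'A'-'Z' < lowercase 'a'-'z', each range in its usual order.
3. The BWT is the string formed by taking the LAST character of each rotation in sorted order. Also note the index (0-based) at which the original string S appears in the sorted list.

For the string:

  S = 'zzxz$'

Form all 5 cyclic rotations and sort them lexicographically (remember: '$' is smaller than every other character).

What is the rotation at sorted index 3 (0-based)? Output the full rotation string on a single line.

Answer: zxz$z

Derivation:
All 5 rotations (rotation i = S[i:]+S[:i]):
  rot[0] = zzxz$
  rot[1] = zxz$z
  rot[2] = xz$zz
  rot[3] = z$zzx
  rot[4] = $zzxz
Sorted (with $ < everything):
  sorted[0] = $zzxz
  sorted[1] = xz$zz
  sorted[2] = z$zzx
  sorted[3] = zxz$z
  sorted[4] = zzxz$
sorted[3] = zxz$z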